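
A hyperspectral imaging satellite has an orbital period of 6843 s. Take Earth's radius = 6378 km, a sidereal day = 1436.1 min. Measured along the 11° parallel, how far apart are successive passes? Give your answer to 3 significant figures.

3120 km

Node shift per orbit = (6843.0/86166) × 360° = 28.59°.
Equatorial spacing = 28.59 × 111.3 km/° = 3183 km.
At 11° latitude, spacing = 3183 × cos(11°) = 3124 km.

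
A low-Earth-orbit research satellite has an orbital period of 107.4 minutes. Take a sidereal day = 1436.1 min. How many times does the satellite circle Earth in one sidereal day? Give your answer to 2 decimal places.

T = 107.4 min = 6444.0 s.
Orbits per sidereal day = 86166 / 6444.0 = 13.372.

13.37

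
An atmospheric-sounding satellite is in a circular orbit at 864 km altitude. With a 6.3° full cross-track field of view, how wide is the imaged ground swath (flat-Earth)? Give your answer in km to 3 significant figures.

95.1 km

Half-angle = 6.3°/2 = 3.15°.
Swath width ≈ 2h·tan(θ/2) = 2 × 864 × tan(3.15°) = 95.1 km.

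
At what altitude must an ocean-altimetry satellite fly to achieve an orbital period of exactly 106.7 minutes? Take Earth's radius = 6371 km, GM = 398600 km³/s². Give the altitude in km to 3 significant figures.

T = 106.7 min = 6402.0 s.
From T = 2π√(a³/μ): a = (μ T²/4π²)^(1/3) = (398600 × 6402.0² / 4π²)^(1/3) = 7452 km.
Altitude h = a − R = 7452 − 6371 = 1081 km.

1080 km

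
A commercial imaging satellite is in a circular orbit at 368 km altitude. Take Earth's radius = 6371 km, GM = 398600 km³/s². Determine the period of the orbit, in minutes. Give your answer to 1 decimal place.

Semi-major axis a = 6371 + 368 = 6739 km. Period T = 2π√(a³/μ) = 2π√(6739³/398600) = 5505.6 s = 91.76 min.

91.8 min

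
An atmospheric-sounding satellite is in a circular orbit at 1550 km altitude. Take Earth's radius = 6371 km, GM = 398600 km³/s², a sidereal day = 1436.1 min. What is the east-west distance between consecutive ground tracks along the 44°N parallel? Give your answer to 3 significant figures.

2340 km

Semi-major axis a = 6371 + 1550 = 7921 km. Period T = 2π√(a³/μ) = 2π√(7921³/398600) = 7015.9 s = 116.93 min.
Node shift per orbit = (7015.9/86166) × 360° = 29.31°.
Equatorial spacing = 29.31 × 111.2 km/° = 3259 km.
At 44° latitude, spacing = 3259 × cos(44°) = 2345 km.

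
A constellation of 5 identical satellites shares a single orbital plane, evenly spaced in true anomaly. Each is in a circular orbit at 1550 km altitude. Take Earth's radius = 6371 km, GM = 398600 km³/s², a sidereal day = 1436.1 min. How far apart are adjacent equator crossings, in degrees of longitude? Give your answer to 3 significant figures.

5.86°

Semi-major axis a = 6371 + 1550 = 7921 km. Period T = 2π√(a³/μ) = 2π√(7921³/398600) = 7015.9 s = 116.93 min.
Single-satellite node shift = (7015.9/86166) × 360° = 29.31°.
With 5 satellites evenly phased, successive equator crossings are 29.31/5 = 5.862° apart.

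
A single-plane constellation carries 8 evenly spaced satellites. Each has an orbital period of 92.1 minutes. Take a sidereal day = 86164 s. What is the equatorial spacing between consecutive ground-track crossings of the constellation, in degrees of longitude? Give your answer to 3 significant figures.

2.89°

T = 92.1 min = 5526.0 s.
Single-satellite node shift = (5526.0/86164) × 360° = 23.09°.
With 8 satellites evenly phased, successive equator crossings are 23.09/8 = 2.886° apart.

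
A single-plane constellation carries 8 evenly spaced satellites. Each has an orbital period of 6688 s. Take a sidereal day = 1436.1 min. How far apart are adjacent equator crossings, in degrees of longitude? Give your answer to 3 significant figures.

3.49°

Single-satellite node shift = (6688.0/86166) × 360° = 27.94°.
With 8 satellites evenly phased, successive equator crossings are 27.94/8 = 3.493° apart.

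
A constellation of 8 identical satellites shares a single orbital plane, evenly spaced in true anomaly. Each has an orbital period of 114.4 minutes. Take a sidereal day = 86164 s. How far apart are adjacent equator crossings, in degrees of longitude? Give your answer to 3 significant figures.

T = 114.4 min = 6864.0 s.
Single-satellite node shift = (6864.0/86164) × 360° = 28.68°.
With 8 satellites evenly phased, successive equator crossings are 28.68/8 = 3.585° apart.

3.58°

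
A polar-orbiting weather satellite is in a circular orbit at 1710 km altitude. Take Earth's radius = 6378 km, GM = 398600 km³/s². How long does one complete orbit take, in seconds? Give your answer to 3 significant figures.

Semi-major axis a = 6378 + 1710 = 8088 km. Period T = 2π√(a³/μ) = 2π√(8088³/398600) = 7238.9 s = 120.65 min.

7240 seconds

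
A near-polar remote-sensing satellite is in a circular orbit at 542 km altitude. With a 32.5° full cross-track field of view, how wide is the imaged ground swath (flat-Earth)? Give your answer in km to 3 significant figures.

316 km

Half-angle = 32.5°/2 = 16.25°.
Swath width ≈ 2h·tan(θ/2) = 2 × 542 × tan(16.25°) = 316.0 km.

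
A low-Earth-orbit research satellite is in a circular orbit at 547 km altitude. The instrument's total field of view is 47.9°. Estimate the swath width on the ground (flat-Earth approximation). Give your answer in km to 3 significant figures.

486 km

Half-angle = 47.9°/2 = 23.95°.
Swath width ≈ 2h·tan(θ/2) = 2 × 547 × tan(23.95°) = 485.9 km.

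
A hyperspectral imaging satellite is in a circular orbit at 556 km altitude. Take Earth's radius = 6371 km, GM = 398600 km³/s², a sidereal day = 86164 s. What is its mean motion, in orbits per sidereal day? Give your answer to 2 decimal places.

Semi-major axis a = 6371 + 556 = 6927 km. Period T = 2π√(a³/μ) = 2π√(6927³/398600) = 5737.6 s = 95.63 min.
Orbits per sidereal day = 86164 / 5737.6 = 15.017.

15.02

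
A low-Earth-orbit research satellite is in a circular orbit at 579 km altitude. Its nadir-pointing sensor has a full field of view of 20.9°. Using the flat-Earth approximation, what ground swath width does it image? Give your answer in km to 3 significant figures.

Half-angle = 20.9°/2 = 10.45°.
Swath width ≈ 2h·tan(θ/2) = 2 × 579 × tan(10.45°) = 213.6 km.

214 km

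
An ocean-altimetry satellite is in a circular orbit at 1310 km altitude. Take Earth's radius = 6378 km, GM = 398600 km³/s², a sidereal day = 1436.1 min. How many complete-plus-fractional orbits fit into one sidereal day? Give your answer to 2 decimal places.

12.84

Semi-major axis a = 6378 + 1310 = 7688 km. Period T = 2π√(a³/μ) = 2π√(7688³/398600) = 6708.6 s = 111.81 min.
Orbits per sidereal day = 86166 / 6708.6 = 12.844.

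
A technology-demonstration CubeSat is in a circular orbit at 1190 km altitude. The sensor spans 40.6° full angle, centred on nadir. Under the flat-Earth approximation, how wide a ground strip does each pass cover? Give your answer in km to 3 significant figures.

880 km

Half-angle = 40.6°/2 = 20.3°.
Swath width ≈ 2h·tan(θ/2) = 2 × 1190 × tan(20.3°) = 880.4 km.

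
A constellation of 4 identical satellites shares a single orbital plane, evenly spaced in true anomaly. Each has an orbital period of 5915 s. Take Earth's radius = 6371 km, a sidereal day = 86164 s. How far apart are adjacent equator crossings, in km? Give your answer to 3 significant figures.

687 km

Single-satellite node shift = (5915.0/86164) × 360° = 24.71°.
With 4 satellites evenly phased, successive equator crossings are 24.71/4 = 6.178° apart.
That is 6.178 × 111.2 = 687 km at the equator.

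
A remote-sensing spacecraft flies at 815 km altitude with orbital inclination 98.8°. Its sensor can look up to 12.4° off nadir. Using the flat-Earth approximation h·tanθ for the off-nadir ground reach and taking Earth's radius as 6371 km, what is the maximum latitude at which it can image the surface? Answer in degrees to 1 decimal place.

82.8°

Retrograde orbit: the ground track reaches ±(180° − i) = ±(180 − 98.8) = ±81.2°.
Sensor half-swath on the ground ≈ 815·tan(12.4°) = 179 km = 1.61° of latitude.
Maximum observable latitude ≈ 81.2 + 1.61 = 82.8°.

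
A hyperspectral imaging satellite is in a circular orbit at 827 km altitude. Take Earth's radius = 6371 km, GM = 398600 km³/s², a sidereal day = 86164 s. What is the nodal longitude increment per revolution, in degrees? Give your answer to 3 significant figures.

Semi-major axis a = 6371 + 827 = 7198 km. Period T = 2π√(a³/μ) = 2π√(7198³/398600) = 6077.6 s = 101.29 min.
During one orbit Earth rotates (6077.6 / 86164) × 360° = 25.39°.

25.4°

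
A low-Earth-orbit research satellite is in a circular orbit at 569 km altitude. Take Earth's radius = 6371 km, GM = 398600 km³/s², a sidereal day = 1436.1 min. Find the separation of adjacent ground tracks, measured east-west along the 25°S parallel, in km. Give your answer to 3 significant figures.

2420 km

Semi-major axis a = 6371 + 569 = 6940 km. Period T = 2π√(a³/μ) = 2π√(6940³/398600) = 5753.7 s = 95.90 min.
Node shift per orbit = (5753.7/86166) × 360° = 24.04°.
Equatorial spacing = 24.04 × 111.2 km/° = 2673 km.
At 25° latitude, spacing = 2673 × cos(25°) = 2423 km.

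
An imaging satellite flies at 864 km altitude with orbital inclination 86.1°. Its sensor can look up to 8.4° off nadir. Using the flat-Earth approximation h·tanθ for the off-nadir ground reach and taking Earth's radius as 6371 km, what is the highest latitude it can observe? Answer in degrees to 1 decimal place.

87.2°

For a prograde orbit the ground track reaches latitude ±i = ±86.1°.
Sensor half-swath on the ground ≈ 864·tan(8.4°) = 128 km = 1.15° of latitude.
Maximum observable latitude ≈ 86.1 + 1.15 = 87.2°.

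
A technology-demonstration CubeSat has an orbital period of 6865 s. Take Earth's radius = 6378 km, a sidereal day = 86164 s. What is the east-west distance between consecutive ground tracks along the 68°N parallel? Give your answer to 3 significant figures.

1200 km

Node shift per orbit = (6865.0/86164) × 360° = 28.68°.
Equatorial spacing = 28.68 × 111.3 km/° = 3193 km.
At 68° latitude, spacing = 3193 × cos(68°) = 1196 km.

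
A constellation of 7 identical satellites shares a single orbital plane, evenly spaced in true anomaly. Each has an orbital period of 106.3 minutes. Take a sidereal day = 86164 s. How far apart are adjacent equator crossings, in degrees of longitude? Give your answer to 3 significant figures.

T = 106.3 min = 6378.0 s.
Single-satellite node shift = (6378.0/86164) × 360° = 26.65°.
With 7 satellites evenly phased, successive equator crossings are 26.65/7 = 3.807° apart.

3.81°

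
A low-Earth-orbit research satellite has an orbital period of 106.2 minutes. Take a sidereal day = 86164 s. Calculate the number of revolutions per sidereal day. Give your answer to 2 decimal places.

T = 106.2 min = 6372.0 s.
Orbits per sidereal day = 86164 / 6372.0 = 13.522.

13.52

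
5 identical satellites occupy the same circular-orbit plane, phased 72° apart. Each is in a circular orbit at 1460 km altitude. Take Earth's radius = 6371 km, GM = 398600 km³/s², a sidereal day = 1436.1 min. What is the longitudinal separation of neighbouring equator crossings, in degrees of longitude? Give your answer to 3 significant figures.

Semi-major axis a = 6371 + 1460 = 7831 km. Period T = 2π√(a³/μ) = 2π√(7831³/398600) = 6896.6 s = 114.94 min.
Single-satellite node shift = (6896.6/86166) × 360° = 28.81°.
With 5 satellites evenly phased, successive equator crossings are 28.81/5 = 5.763° apart.

5.76°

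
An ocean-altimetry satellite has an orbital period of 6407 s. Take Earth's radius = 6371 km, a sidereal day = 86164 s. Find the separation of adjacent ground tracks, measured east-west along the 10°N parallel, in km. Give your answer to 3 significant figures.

Node shift per orbit = (6407.0/86164) × 360° = 26.77°.
Equatorial spacing = 26.77 × 111.2 km/° = 2977 km.
At 10° latitude, spacing = 2977 × cos(10°) = 2931 km.

2930 km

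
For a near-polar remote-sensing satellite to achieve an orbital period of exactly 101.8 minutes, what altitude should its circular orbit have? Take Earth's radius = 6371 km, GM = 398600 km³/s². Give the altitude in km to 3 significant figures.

T = 101.8 min = 6108.0 s.
From T = 2π√(a³/μ): a = (μ T²/4π²)^(1/3) = (398600 × 6108.0² / 4π²)^(1/3) = 7222 km.
Altitude h = a − R = 7222 − 6371 = 851 km.

851 km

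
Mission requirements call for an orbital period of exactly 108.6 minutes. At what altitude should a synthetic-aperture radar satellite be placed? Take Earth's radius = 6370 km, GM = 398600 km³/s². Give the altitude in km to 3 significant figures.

1170 km

T = 108.6 min = 6516.0 s.
From T = 2π√(a³/μ): a = (μ T²/4π²)^(1/3) = (398600 × 6516.0² / 4π²)^(1/3) = 7540 km.
Altitude h = a − R = 7540 − 6370 = 1170 km.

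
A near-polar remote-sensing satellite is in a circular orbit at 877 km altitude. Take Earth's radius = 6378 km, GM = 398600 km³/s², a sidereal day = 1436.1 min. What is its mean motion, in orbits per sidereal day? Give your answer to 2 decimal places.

14.01

Semi-major axis a = 6378 + 877 = 7255 km. Period T = 2π√(a³/μ) = 2π√(7255³/398600) = 6149.9 s = 102.50 min.
Orbits per sidereal day = 86166 / 6149.9 = 14.011.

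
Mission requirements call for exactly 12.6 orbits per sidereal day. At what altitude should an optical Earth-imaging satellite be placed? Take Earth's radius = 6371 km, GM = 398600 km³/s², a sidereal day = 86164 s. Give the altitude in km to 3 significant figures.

Required period T = 86164 / 12.6 = 6838.4 s.
From T = 2π√(a³/μ): a = (μ T²/4π²)^(1/3) = (398600 × 6838.4² / 4π²)^(1/3) = 7787 km.
Altitude h = a − R = 7787 − 6371 = 1416 km.

1420 km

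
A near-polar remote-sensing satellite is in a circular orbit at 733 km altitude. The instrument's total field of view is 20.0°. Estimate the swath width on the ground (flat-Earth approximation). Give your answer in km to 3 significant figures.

Half-angle = 20.0°/2 = 10°.
Swath width ≈ 2h·tan(θ/2) = 2 × 733 × tan(10°) = 258.5 km.

258 km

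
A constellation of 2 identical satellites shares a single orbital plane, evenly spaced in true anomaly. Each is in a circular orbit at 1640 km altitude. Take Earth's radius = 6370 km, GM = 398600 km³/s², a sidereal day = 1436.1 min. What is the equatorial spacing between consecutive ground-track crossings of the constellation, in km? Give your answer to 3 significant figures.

1660 km

Semi-major axis a = 6370 + 1640 = 8010 km. Period T = 2π√(a³/μ) = 2π√(8010³/398600) = 7134.4 s = 118.91 min.
Single-satellite node shift = (7134.4/86166) × 360° = 29.81°.
With 2 satellites evenly phased, successive equator crossings are 29.81/2 = 14.904° apart.
That is 14.904 × 111.2 = 1657 km at the equator.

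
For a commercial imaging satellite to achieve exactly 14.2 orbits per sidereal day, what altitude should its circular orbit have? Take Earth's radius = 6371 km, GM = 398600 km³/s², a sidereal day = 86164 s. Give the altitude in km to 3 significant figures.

Required period T = 86164 / 14.2 = 6067.9 s.
From T = 2π√(a³/μ): a = (μ T²/4π²)^(1/3) = (398600 × 6067.9² / 4π²)^(1/3) = 7190 km.
Altitude h = a − R = 7190 − 6371 = 819 km.

819 km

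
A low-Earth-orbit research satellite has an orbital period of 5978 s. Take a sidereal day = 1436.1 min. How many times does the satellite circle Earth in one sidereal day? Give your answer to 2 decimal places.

14.41

Orbits per sidereal day = 86166 / 5978.0 = 14.414.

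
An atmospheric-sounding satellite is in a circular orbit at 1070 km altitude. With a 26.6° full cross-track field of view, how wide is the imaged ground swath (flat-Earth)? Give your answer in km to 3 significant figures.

Half-angle = 26.6°/2 = 13.3°.
Swath width ≈ 2h·tan(θ/2) = 2 × 1070 × tan(13.3°) = 505.9 km.

506 km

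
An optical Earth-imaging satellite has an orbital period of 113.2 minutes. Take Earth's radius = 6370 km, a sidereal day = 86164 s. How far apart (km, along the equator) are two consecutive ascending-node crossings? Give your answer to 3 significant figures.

T = 113.2 min = 6792.0 s.
During one orbit Earth rotates (6792.0 / 86164) × 360° = 28.38°.
At the equator that is 28.38° × (2π·6370/360) km/° = 28.38 × 111.2 = 3155 km.

3150 km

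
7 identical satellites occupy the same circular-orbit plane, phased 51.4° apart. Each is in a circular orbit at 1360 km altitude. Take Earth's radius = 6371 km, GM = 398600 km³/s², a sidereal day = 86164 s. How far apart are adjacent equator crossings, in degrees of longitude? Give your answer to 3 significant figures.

4.04°

Semi-major axis a = 6371 + 1360 = 7731 km. Period T = 2π√(a³/μ) = 2π√(7731³/398600) = 6765.0 s = 112.75 min.
Single-satellite node shift = (6765.0/86164) × 360° = 28.26°.
With 7 satellites evenly phased, successive equator crossings are 28.26/7 = 4.038° apart.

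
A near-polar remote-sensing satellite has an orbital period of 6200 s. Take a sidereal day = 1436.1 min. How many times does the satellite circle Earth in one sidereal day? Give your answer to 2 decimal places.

13.90

Orbits per sidereal day = 86166 / 6200.0 = 13.898.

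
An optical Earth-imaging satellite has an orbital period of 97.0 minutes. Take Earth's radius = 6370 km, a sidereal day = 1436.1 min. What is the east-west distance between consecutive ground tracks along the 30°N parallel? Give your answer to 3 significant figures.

2340 km

T = 97.0 min = 5820.0 s.
Node shift per orbit = (5820.0/86166) × 360° = 24.32°.
Equatorial spacing = 24.32 × 111.2 km/° = 2703 km.
At 30° latitude, spacing = 2703 × cos(30°) = 2341 km.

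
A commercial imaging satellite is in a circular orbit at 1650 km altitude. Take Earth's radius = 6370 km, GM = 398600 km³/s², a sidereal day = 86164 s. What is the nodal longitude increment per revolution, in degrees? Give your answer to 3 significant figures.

Semi-major axis a = 6370 + 1650 = 8020 km. Period T = 2π√(a³/μ) = 2π√(8020³/398600) = 7147.8 s = 119.13 min.
During one orbit Earth rotates (7147.8 / 86164) × 360° = 29.86°.

29.9°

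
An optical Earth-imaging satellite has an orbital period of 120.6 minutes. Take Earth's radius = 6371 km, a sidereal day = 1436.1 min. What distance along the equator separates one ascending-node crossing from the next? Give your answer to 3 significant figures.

3360 km

T = 120.6 min = 7236.0 s.
During one orbit Earth rotates (7236.0 / 86166) × 360° = 30.23°.
At the equator that is 30.23° × (2π·6371/360) km/° = 30.23 × 111.2 = 3362 km.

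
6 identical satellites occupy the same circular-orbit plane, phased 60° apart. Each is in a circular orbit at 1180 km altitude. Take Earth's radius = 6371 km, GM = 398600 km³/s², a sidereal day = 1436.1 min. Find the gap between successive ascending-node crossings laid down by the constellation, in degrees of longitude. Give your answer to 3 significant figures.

Semi-major axis a = 6371 + 1180 = 7551 km. Period T = 2π√(a³/μ) = 2π√(7551³/398600) = 6530.1 s = 108.83 min.
Single-satellite node shift = (6530.1/86166) × 360° = 27.28°.
With 6 satellites evenly phased, successive equator crossings are 27.28/6 = 4.547° apart.

4.55°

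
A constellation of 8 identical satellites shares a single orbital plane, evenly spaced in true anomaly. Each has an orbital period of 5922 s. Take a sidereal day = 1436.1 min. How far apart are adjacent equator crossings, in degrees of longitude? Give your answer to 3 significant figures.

3.09°

Single-satellite node shift = (5922.0/86166) × 360° = 24.74°.
With 8 satellites evenly phased, successive equator crossings are 24.74/8 = 3.093° apart.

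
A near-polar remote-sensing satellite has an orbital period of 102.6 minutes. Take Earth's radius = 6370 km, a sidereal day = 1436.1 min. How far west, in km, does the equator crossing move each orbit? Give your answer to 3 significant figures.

T = 102.6 min = 6156.0 s.
During one orbit Earth rotates (6156.0 / 86166) × 360° = 25.72°.
At the equator that is 25.72° × (2π·6370/360) km/° = 25.72 × 111.2 = 2859 km.

2860 km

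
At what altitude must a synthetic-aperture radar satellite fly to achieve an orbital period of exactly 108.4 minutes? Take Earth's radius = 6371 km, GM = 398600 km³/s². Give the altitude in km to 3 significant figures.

1160 km

T = 108.4 min = 6504.0 s.
From T = 2π√(a³/μ): a = (μ T²/4π²)^(1/3) = (398600 × 6504.0² / 4π²)^(1/3) = 7531 km.
Altitude h = a − R = 7531 − 6371 = 1160 km.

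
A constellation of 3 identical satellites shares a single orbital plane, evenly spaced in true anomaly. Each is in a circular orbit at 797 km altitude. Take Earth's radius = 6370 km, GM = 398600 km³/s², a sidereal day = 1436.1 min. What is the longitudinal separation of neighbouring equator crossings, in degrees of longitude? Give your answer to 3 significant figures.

8.41°

Semi-major axis a = 6370 + 797 = 7167 km. Period T = 2π√(a³/μ) = 2π√(7167³/398600) = 6038.3 s = 100.64 min.
Single-satellite node shift = (6038.3/86166) × 360° = 25.23°.
With 3 satellites evenly phased, successive equator crossings are 25.23/3 = 8.409° apart.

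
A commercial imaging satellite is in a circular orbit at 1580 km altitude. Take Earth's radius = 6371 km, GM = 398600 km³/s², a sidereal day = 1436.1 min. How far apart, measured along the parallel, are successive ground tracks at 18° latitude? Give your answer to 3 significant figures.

3120 km

Semi-major axis a = 6371 + 1580 = 7951 km. Period T = 2π√(a³/μ) = 2π√(7951³/398600) = 7055.8 s = 117.60 min.
Node shift per orbit = (7055.8/86166) × 360° = 29.48°.
Equatorial spacing = 29.48 × 111.2 km/° = 3278 km.
At 18° latitude, spacing = 3278 × cos(18°) = 3117 km.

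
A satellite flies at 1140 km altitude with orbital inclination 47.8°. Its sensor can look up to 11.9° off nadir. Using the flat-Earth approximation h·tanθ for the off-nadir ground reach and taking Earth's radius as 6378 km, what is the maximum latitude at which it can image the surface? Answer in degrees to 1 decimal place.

For a prograde orbit the ground track reaches latitude ±i = ±47.8°.
Sensor half-swath on the ground ≈ 1140·tan(11.9°) = 240 km = 2.16° of latitude.
Maximum observable latitude ≈ 47.8 + 2.16 = 50.0°.

50.0°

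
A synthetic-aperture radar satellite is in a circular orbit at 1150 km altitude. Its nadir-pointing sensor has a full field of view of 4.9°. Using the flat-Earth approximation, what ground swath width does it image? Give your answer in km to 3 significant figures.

98.4 km

Half-angle = 4.9°/2 = 2.45°.
Swath width ≈ 2h·tan(θ/2) = 2 × 1150 × tan(2.45°) = 98.4 km.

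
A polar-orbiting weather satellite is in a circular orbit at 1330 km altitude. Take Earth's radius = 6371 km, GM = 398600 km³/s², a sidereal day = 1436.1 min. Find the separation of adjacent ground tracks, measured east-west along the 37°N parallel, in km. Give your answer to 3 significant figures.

Semi-major axis a = 6371 + 1330 = 7701 km. Period T = 2π√(a³/μ) = 2π√(7701³/398600) = 6725.6 s = 112.09 min.
Node shift per orbit = (6725.6/86166) × 360° = 28.10°.
Equatorial spacing = 28.10 × 111.2 km/° = 3125 km.
At 37° latitude, spacing = 3125 × cos(37°) = 2495 km.

2500 km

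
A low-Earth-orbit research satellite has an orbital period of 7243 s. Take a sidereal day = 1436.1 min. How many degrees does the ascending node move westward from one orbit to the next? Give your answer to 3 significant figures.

During one orbit Earth rotates (7243.0 / 86166) × 360° = 30.26°.

30.3°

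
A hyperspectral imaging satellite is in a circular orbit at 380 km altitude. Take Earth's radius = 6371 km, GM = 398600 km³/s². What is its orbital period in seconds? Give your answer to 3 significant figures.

Semi-major axis a = 6371 + 380 = 6751 km. Period T = 2π√(a³/μ) = 2π√(6751³/398600) = 5520.3 s = 92.01 min.

5520 seconds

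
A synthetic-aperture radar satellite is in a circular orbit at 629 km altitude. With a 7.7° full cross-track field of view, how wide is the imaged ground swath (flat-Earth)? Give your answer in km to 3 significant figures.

84.7 km

Half-angle = 7.7°/2 = 3.85°.
Swath width ≈ 2h·tan(θ/2) = 2 × 629 × tan(3.85°) = 84.7 km.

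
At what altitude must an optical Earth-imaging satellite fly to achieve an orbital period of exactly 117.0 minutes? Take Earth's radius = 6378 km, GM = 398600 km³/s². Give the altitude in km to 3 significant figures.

1550 km

T = 117.0 min = 7020.0 s.
From T = 2π√(a³/μ): a = (μ T²/4π²)^(1/3) = (398600 × 7020.0² / 4π²)^(1/3) = 7924 km.
Altitude h = a − R = 7924 − 6378 = 1546 km.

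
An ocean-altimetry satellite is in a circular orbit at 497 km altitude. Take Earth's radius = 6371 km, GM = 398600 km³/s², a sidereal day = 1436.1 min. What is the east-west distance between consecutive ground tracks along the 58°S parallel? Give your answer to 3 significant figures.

1390 km

Semi-major axis a = 6371 + 497 = 6868 km. Period T = 2π√(a³/μ) = 2π√(6868³/398600) = 5664.4 s = 94.41 min.
Node shift per orbit = (5664.4/86166) × 360° = 23.67°.
Equatorial spacing = 23.67 × 111.2 km/° = 2632 km.
At 58° latitude, spacing = 2632 × cos(58°) = 1394 km.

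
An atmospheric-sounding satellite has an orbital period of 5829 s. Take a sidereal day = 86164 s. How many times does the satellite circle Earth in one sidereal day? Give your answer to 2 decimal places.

14.78

Orbits per sidereal day = 86164 / 5829.0 = 14.782.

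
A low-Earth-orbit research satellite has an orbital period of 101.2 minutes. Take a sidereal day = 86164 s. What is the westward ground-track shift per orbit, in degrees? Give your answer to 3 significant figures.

25.4°

T = 101.2 min = 6072.0 s.
During one orbit Earth rotates (6072.0 / 86164) × 360° = 25.37°.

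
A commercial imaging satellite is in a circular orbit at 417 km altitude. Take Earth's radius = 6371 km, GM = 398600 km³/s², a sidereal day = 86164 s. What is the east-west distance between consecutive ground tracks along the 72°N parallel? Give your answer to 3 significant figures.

Semi-major axis a = 6371 + 417 = 6788 km. Period T = 2π√(a³/μ) = 2π√(6788³/398600) = 5565.8 s = 92.76 min.
Node shift per orbit = (5565.8/86164) × 360° = 23.25°.
Equatorial spacing = 23.25 × 111.2 km/° = 2586 km.
At 72° latitude, spacing = 2586 × cos(72°) = 799 km.

799 km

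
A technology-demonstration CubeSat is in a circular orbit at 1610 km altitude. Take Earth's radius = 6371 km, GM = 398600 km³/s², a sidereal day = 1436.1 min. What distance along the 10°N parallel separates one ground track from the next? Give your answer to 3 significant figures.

Semi-major axis a = 6371 + 1610 = 7981 km. Period T = 2π√(a³/μ) = 2π√(7981³/398600) = 7095.7 s = 118.26 min.
Node shift per orbit = (7095.7/86166) × 360° = 29.65°.
Equatorial spacing = 29.65 × 111.2 km/° = 3296 km.
At 10° latitude, spacing = 3296 × cos(10°) = 3246 km.

3250 km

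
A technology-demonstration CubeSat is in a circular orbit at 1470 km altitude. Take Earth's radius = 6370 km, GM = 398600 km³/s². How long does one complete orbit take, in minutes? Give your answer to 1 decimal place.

115.1 min

Semi-major axis a = 6370 + 1470 = 7840 km. Period T = 2π√(a³/μ) = 2π√(7840³/398600) = 6908.5 s = 115.14 min.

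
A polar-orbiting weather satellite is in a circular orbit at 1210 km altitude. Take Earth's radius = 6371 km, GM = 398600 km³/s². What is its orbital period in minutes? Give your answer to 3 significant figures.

109 min

Semi-major axis a = 6371 + 1210 = 7581 km. Period T = 2π√(a³/μ) = 2π√(7581³/398600) = 6569.0 s = 109.48 min.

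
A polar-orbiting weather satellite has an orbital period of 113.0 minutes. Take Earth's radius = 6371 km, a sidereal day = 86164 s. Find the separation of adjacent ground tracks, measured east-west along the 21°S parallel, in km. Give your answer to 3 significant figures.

T = 113.0 min = 6780.0 s.
Node shift per orbit = (6780.0/86164) × 360° = 28.33°.
Equatorial spacing = 28.33 × 111.2 km/° = 3150 km.
At 21° latitude, spacing = 3150 × cos(21°) = 2941 km.

2940 km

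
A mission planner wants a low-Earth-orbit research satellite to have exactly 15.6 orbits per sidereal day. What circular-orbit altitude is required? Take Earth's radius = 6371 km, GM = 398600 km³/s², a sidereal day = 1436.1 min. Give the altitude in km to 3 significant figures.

Required period T = 86166 / 15.6 = 5523.5 s.
From T = 2π√(a³/μ): a = (μ T²/4π²)^(1/3) = (398600 × 5523.5² / 4π²)^(1/3) = 6754 km.
Altitude h = a − R = 6754 − 6371 = 383 km.

383 km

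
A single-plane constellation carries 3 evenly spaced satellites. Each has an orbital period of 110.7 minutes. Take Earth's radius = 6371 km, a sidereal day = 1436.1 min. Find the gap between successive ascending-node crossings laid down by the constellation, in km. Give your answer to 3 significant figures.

1030 km

T = 110.7 min = 6642.0 s.
Single-satellite node shift = (6642.0/86166) × 360° = 27.75°.
With 3 satellites evenly phased, successive equator crossings are 27.75/3 = 9.250° apart.
That is 9.250 × 111.2 = 1029 km at the equator.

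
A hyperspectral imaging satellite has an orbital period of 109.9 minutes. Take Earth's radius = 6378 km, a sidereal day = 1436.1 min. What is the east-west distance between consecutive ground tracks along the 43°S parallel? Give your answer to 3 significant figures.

2240 km

T = 109.9 min = 6594.0 s.
Node shift per orbit = (6594.0/86166) × 360° = 27.55°.
Equatorial spacing = 27.55 × 111.3 km/° = 3067 km.
At 43° latitude, spacing = 3067 × cos(43°) = 2243 km.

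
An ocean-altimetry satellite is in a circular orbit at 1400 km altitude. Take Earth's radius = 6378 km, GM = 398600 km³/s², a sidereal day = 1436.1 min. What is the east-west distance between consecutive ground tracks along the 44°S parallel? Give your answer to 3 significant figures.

Semi-major axis a = 6378 + 1400 = 7778 km. Period T = 2π√(a³/μ) = 2π√(7778³/398600) = 6826.7 s = 113.78 min.
Node shift per orbit = (6826.7/86166) × 360° = 28.52°.
Equatorial spacing = 28.52 × 111.3 km/° = 3175 km.
At 44° latitude, spacing = 3175 × cos(44°) = 2284 km.

2280 km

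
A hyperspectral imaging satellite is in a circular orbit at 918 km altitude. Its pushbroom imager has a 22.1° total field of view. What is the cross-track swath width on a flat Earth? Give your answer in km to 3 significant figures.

359 km

Half-angle = 22.1°/2 = 11.05°.
Swath width ≈ 2h·tan(θ/2) = 2 × 918 × tan(11.05°) = 358.5 km.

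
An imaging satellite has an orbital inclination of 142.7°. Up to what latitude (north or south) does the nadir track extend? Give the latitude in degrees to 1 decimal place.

37.3°

Retrograde orbit: the ground track reaches ±(180° − i) = ±(180 − 142.7) = ±37.3°.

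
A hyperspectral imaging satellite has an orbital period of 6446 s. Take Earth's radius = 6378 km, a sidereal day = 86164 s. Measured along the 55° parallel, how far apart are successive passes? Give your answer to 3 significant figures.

1720 km

Node shift per orbit = (6446.0/86164) × 360° = 26.93°.
Equatorial spacing = 26.93 × 111.3 km/° = 2998 km.
At 55° latitude, spacing = 2998 × cos(55°) = 1720 km.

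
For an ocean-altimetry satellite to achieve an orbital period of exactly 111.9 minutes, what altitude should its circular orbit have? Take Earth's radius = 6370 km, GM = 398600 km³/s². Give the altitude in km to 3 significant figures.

T = 111.9 min = 6714.0 s.
From T = 2π√(a³/μ): a = (μ T²/4π²)^(1/3) = (398600 × 6714.0² / 4π²)^(1/3) = 7692 km.
Altitude h = a − R = 7692 − 6370 = 1322 km.

1320 km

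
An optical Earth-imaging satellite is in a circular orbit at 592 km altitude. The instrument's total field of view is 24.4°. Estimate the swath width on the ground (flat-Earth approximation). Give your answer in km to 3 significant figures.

Half-angle = 24.4°/2 = 12.2°.
Swath width ≈ 2h·tan(θ/2) = 2 × 592 × tan(12.2°) = 256.0 km.

256 km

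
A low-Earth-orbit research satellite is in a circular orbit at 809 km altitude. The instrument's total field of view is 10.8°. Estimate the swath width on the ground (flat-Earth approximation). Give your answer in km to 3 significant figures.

153 km

Half-angle = 10.8°/2 = 5.4°.
Swath width ≈ 2h·tan(θ/2) = 2 × 809 × tan(5.4°) = 152.9 km.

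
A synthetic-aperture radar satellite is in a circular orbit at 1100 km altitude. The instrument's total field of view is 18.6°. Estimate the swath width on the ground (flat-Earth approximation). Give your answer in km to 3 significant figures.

Half-angle = 18.6°/2 = 9.3°.
Swath width ≈ 2h·tan(θ/2) = 2 × 1100 × tan(9.3°) = 360.3 km.

360 km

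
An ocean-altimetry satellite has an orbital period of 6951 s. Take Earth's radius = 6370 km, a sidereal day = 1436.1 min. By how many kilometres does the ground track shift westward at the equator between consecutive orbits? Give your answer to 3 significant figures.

3230 km

During one orbit Earth rotates (6951.0 / 86166) × 360° = 29.04°.
At the equator that is 29.04° × (2π·6370/360) km/° = 29.04 × 111.2 = 3229 km.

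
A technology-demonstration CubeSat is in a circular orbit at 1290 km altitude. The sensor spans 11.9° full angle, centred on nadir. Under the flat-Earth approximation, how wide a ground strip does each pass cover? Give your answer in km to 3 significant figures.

Half-angle = 11.9°/2 = 5.95°.
Swath width ≈ 2h·tan(θ/2) = 2 × 1290 × tan(5.95°) = 268.9 km.

269 km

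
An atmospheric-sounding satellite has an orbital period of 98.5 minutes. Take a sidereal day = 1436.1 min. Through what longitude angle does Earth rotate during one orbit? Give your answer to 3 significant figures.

24.7°

T = 98.5 min = 5910.0 s.
During one orbit Earth rotates (5910.0 / 86166) × 360° = 24.69°.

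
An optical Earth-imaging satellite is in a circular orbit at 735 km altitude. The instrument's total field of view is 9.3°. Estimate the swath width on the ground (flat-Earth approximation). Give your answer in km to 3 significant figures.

120 km

Half-angle = 9.3°/2 = 4.65°.
Swath width ≈ 2h·tan(θ/2) = 2 × 735 × tan(4.65°) = 119.6 km.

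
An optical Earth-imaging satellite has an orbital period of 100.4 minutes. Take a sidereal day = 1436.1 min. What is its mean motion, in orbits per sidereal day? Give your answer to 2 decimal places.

T = 100.4 min = 6024.0 s.
Orbits per sidereal day = 86166 / 6024.0 = 14.304.

14.30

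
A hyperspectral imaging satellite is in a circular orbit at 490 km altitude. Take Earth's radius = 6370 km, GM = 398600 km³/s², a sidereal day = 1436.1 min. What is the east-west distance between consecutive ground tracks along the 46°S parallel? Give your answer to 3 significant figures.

1820 km

Semi-major axis a = 6370 + 490 = 6860 km. Period T = 2π√(a³/μ) = 2π√(6860³/398600) = 5654.5 s = 94.24 min.
Node shift per orbit = (5654.5/86166) × 360° = 23.62°.
Equatorial spacing = 23.62 × 111.2 km/° = 2627 km.
At 46° latitude, spacing = 2627 × cos(46°) = 1825 km.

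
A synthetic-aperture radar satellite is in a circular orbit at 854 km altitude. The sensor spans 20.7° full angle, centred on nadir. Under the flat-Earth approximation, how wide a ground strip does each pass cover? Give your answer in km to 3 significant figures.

312 km

Half-angle = 20.7°/2 = 10.35°.
Swath width ≈ 2h·tan(θ/2) = 2 × 854 × tan(10.35°) = 311.9 km.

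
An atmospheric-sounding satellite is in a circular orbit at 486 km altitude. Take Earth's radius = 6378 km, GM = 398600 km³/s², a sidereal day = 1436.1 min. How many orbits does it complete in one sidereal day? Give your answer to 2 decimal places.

Semi-major axis a = 6378 + 486 = 6864 km. Period T = 2π√(a³/μ) = 2π√(6864³/398600) = 5659.5 s = 94.32 min.
Orbits per sidereal day = 86166 / 5659.5 = 15.225.

15.23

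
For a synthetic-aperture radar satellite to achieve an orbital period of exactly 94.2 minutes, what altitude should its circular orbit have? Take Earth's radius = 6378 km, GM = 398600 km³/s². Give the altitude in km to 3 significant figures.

T = 94.2 min = 5652.0 s.
From T = 2π√(a³/μ): a = (μ T²/4π²)^(1/3) = (398600 × 5652.0² / 4π²)^(1/3) = 6858 km.
Altitude h = a − R = 6858 − 6378 = 480 km.

480 km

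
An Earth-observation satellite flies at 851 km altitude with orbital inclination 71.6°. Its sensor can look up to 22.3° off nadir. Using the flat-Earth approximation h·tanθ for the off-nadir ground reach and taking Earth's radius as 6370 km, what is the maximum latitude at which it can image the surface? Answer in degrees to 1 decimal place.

74.7°

For a prograde orbit the ground track reaches latitude ±i = ±71.6°.
Sensor half-swath on the ground ≈ 851·tan(22.3°) = 349 km = 3.14° of latitude.
Maximum observable latitude ≈ 71.6 + 3.14 = 74.7°.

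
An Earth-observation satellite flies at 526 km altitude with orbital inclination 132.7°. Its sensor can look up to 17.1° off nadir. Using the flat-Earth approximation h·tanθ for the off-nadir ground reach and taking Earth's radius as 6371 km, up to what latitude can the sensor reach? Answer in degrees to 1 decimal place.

48.8°

Retrograde orbit: the ground track reaches ±(180° − i) = ±(180 − 132.7) = ±47.3°.
Sensor half-swath on the ground ≈ 526·tan(17.1°) = 162 km = 1.46° of latitude.
Maximum observable latitude ≈ 47.3 + 1.46 = 48.8°.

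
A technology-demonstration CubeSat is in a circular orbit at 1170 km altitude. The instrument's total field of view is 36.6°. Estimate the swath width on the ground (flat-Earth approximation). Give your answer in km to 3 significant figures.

Half-angle = 36.6°/2 = 18.3°.
Swath width ≈ 2h·tan(θ/2) = 2 × 1170 × tan(18.3°) = 773.9 km.

774 km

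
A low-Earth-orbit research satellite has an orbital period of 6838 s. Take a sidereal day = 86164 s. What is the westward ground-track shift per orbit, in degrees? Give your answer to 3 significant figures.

28.6°

During one orbit Earth rotates (6838.0 / 86164) × 360° = 28.57°.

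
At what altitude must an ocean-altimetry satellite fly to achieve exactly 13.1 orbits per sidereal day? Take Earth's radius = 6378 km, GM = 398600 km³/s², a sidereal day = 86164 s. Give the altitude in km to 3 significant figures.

1210 km

Required period T = 86164 / 13.1 = 6577.4 s.
From T = 2π√(a³/μ): a = (μ T²/4π²)^(1/3) = (398600 × 6577.4² / 4π²)^(1/3) = 7587 km.
Altitude h = a − R = 7587 − 6378 = 1209 km.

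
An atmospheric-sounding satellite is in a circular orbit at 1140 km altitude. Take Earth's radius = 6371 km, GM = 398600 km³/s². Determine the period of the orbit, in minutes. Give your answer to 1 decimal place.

108.0 min

Semi-major axis a = 6371 + 1140 = 7511 km. Period T = 2π√(a³/μ) = 2π√(7511³/398600) = 6478.3 s = 107.97 min.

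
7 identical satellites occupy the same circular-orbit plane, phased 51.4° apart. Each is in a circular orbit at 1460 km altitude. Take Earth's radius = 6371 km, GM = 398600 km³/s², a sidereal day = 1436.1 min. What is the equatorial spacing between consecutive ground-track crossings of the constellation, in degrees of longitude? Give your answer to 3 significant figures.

Semi-major axis a = 6371 + 1460 = 7831 km. Period T = 2π√(a³/μ) = 2π√(7831³/398600) = 6896.6 s = 114.94 min.
Single-satellite node shift = (6896.6/86166) × 360° = 28.81°.
With 7 satellites evenly phased, successive equator crossings are 28.81/7 = 4.116° apart.

4.12°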